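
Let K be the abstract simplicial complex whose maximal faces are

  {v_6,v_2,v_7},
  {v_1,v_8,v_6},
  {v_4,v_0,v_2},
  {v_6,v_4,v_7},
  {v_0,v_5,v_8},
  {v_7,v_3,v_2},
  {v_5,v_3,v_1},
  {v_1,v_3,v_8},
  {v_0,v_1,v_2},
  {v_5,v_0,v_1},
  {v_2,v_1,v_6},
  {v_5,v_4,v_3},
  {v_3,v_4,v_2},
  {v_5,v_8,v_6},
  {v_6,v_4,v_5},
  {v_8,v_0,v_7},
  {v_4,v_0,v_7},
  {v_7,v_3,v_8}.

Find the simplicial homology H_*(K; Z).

Order the vertices as v_0 < v_1 < v_2 < v_3 < v_4 < v_5 < v_6 < v_7 < v_8. Listing each simplex with vertices in this order, K has dimension 2 with simplices:

  0-simplices (9): [v_0], [v_1], [v_2], [v_3], [v_4], [v_5], [v_6], [v_7], [v_8]
  1-simplices (27): (27 of them)
  2-simplices (18): (18 of them)

so the chain groups are C_0 ≅ Z^9, C_1 ≅ Z^27, C_2 ≅ Z^18.

∂_1: C_1 → C_0 maps an edge to its endpoints' difference, ∂[p,q] = q − p.
This gives a 9×27 integer matrix of rank 8; reducing to Smith normal form yields diagonal entries (1,1,1,1,1,1,1,1).

Boundary ∂_2: C_2 → C_1 sends each 2-simplex [p,q,r] to [q,r] − [p,r] + [p,q]. For instance
  ∂[v_1,v_2,v_6] = [v_2,v_6] − [v_1,v_6] + [v_1,v_2],
  ∂[v_3,v_7,v_8] = [v_7,v_8] − [v_3,v_8] + [v_3,v_7].
The 27×18 boundary matrix has rank 18 and Smith normal form diag(1,1,1,1,1,1,1,1,1,1,1,1,1,1,1,1,1,2).

Now H_k = ker ∂_k / im ∂_{k+1}, so:

  H_0: rank C_0 − rank ∂_1 = 9 − 8 = 1, and the invariant factors of ∂_1 are all 1, so H_0 ≅ Z.
  H_1: rank ker ∂_1 − rank ∂_2 = (27 − 8) − 18 = 1, and ∂_2 has invariant factor 2 > 1, so H_1 ≅ Z ⊕ Z/2.
  H_2: rank ker ∂_2 − rank ∂_3 = (18 − 18) − 0 = 0, and there is no ∂_3, so H_2 ≅ 0.

H_0 = Z,  H_1 = Z ⊕ Z/2,  H_2 = 0.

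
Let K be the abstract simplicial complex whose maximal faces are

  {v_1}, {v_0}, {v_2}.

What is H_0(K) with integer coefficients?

K has 3 vertices.
rank ∂_0 = 0, rank ∂_1 = 0 ⇒ b_0 = 3 − 0 − 0 = 3. So H_0 ≅ Z^3.

H_0 = Z^3.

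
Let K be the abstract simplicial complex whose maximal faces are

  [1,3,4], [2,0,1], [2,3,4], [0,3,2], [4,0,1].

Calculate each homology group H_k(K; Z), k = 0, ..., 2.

We work with the vertex ordering 0 < 1 < 2 < 3 < 4. The simplices of K, each written with vertices in increasing order, are:

  0-simplices (5): [0], [1], [2], [3], [4]
  1-simplices (10): [0,1], [0,2], [0,3], [0,4], [1,2], [1,3], [1,4], [2,3], [2,4], [3,4]
  2-simplices (5): [0,1,2], [0,1,4], [0,2,3], [1,3,4], [2,3,4]

giving chain groups C_0 ≅ Z^5, C_1 ≅ Z^10, C_2 ≅ Z^5.

Boundary ∂_1: C_1 → C_0 maps an edge to its endpoints' difference, ∂[p,q] = q − p. For instance
  ∂[2,4] = [4] − [2].
The 5×10 boundary matrix has rank 4 and Smith normal form diag(1,1,1,1).

Boundary ∂_2: C_2 → C_1 sends each 2-simplex [p,q,r] to [q,r] − [p,r] + [p,q]. For instance
  ∂[0,2,3] = [2,3] − [0,3] + [0,2],
  ∂[1,3,4] = [3,4] − [1,4] + [1,3].
This gives a 10×5 integer matrix of rank 5; reducing to Smith normal form yields diagonal entries (1,1,1,1,1).

Computing H_k = (kernel of ∂_k) / (image of ∂_{k+1}):

  H_0: rank C_0 − rank ∂_1 = 5 − 4 = 1, and the invariant factors of ∂_1 are all 1, so H_0 = Z.
  H_1: rank ker ∂_1 − rank ∂_2 = (10 − 4) − 5 = 1, and the invariant factors of ∂_2 are all 1, so H_1 = Z.
  H_2: rank ker ∂_2 − rank ∂_3 = (5 − 5) − 0 = 0, and there is no ∂_3, so H_2 = 0.

H_0 = Z,  H_1 = Z,  H_2 = 0.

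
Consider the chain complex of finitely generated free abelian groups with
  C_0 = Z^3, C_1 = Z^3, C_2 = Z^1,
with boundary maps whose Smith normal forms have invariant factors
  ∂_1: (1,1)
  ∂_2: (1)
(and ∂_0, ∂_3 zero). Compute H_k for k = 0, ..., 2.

H_0 ≅ Z,  H_1 = 0,  H_2 = 0.

H_0: b_0 = 3 − 0 − 2 = 1; torsion from ∂_1 factors > 1: none. So H_0 ≅ Z.
H_1: b_1 = 3 − 2 − 1 = 0; torsion from ∂_2 factors > 1: none. So H_1 ≅ 0.
H_2: b_2 = 1 − 1 − 0 = 0; torsion from ∂_3 factors > 1: none. So H_2 ≅ 0.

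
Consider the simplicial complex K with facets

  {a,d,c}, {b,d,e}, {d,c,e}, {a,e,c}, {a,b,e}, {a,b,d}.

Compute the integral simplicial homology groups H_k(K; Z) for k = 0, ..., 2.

Take the total order a < b < c < d < e on the vertex set. Then K (dimension 2) consists of the simplices:

  0-simplices (5): a, b, c, d, e
  1-simplices (9): ab, ac, ad, ae, bd, be, cd, ce, de
  2-simplices (6): abd, abe, acd, ace, bde, cde

giving chain groups C_0 ≅ Z^5, C_1 ≅ Z^9, C_2 ≅ Z^6.

∂_1: C_1 → C_0 is given by ∂[p,q] = [q] − [p]. For instance
  ∂ce = e − c.
This gives a 5×9 integer matrix of rank 4; reducing to Smith normal form yields diagonal entries (1,1,1,1).

Boundary ∂_2: C_2 → C_1 maps a triangle to the signed sum of its edges. For instance
  ∂abd = bd − ad + ab,
  ∂abe = be − ae + ab.
The resulting 9×6 matrix has rank 5, and its Smith normal form has invariant factors (1,1,1,1,1).

Computing H_k = (kernel of ∂_k) / (image of ∂_{k+1}):

  H_0: rank C_0 − rank ∂_1 = 5 − 4 = 1, and the invariant factors of ∂_1 are all 1, so H_0 ≅ Z.
  H_1: rank ker ∂_1 − rank ∂_2 = (9 − 4) − 5 = 0, and the invariant factors of ∂_2 are all 1, so H_1 ≅ 0.
  H_2: rank ker ∂_2 − rank ∂_3 = (6 − 5) − 0 = 1, and there is no ∂_3, so H_2 ≅ Z.

As a check, the Euler characteristic is 5 − 9 + 6 = 2, which agrees with 1 − 0 + 1 = 2.
(K is a triangulation of the 2-sphere S^2.)

H_0 = Z,  H_1 = 0,  H_2 = Z.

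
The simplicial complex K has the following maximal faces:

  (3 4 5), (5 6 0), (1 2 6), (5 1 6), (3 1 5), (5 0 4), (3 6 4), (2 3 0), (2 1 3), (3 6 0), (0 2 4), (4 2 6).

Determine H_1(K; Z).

H_1 = Z/2.

Take the total order 0 < 1 < 2 < 3 < 4 < 5 < 6 on the vertex set. Then K (dimension 2) consists of the simplices:

  0-simplices (7): [0], [1], [2], [3], [4], [5], [6]
  1-simplices (18): [0,2], [0,3], [0,4], [0,5], [0,6], [1,2], [1,3], [1,5], [1,6], [2,3], [2,4], [2,6], [3,4], [3,5], [3,6], [4,5], [4,6], [5,6]
  2-simplices (12): [0,2,3], [0,2,4], [0,3,6], [0,4,5], [0,5,6], [1,2,3], [1,2,6], [1,3,5], [1,5,6], [2,4,6], [3,4,5], [3,4,6]

giving chain groups C_0 ≅ Z^7, C_1 ≅ Z^18, C_2 ≅ Z^12.

Boundary ∂_1: C_1 → C_0 maps an edge to its endpoints' difference, ∂[p,q] = q − p. For instance
  ∂[3,5] = [5] − [3].
As a 7×18 matrix over Z this has rank 6, with invariant factors (1,1,1,1,1,1).

∂_2: C_2 → C_1 acts by ∂[p,q,r] = [q,r] − [p,r] + [p,q]. For instance
  ∂[1,3,5] = [3,5] − [1,5] + [1,3],
  ∂[0,3,6] = [3,6] − [0,6] + [0,3].
As a 18×12 matrix over Z this has rank 12, with invariant factors (1,1,1,1,1,1,1,1,1,1,1,2).

Computing H_k = (kernel of ∂_k) / (image of ∂_{k+1}):

  H_1: rank ker ∂_1 − rank ∂_2 = (18 − 6) − 12 = 0, and ∂_2 has invariant factor 2 > 1, so H_1 = Z/2.

(K is a triangulation of the real projective plane RP^2.)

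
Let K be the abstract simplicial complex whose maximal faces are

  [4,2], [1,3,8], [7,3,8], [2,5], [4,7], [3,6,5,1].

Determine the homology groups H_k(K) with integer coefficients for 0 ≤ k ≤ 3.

H_0 = Z,  H_1 = Z,  H_2 = 0,  H_3 = 0.

Order the vertices as 1 < 2 < 3 < 4 < 5 < 6 < 7 < 8. Listing each simplex with vertices in this order, K has dimension 3 with simplices:

  0-simplices (8): [1], [2], [3], [4], [5], [6], [7], [8]
  1-simplices (13): [1,3], [1,5], [1,6], [1,8], [2,4], [2,5], [3,5], [3,6], [3,7], [3,8], [4,7], [5,6], [7,8]
  2-simplices (6): [1,3,5], [1,3,6], [1,3,8], [1,5,6], [3,5,6], [3,7,8]
  3-simplices (1): [1,3,5,6]

Hence C_0 ≅ Z^8, C_1 ≅ Z^13, C_2 ≅ Z^6, C_3 ≅ Z^1.

The boundary map ∂_1: C_1 → C_0 is given by ∂[p,q] = [q] − [p]. For instance
  ∂[2,5] = [5] − [2].
As a 8×13 matrix over Z this has rank 7, with invariant factors (1,1,1,1,1,1,1).

∂_2: C_2 → C_1 acts by ∂[p,q,r] = [q,r] − [p,r] + [p,q]. For instance
  ∂[3,5,6] = [5,6] − [3,6] + [3,5],
  ∂[1,3,8] = [3,8] − [1,8] + [1,3].
The 13×6 boundary matrix has rank 5 and Smith normal form diag(1,1,1,1,1).

Boundary ∂_3: C_3 → C_2 sends each 3-simplex σ to the alternating sum Σ_i (−1)^i (σ with its i-th vertex removed). For instance
  ∂[1,3,5,6] = [3,5,6] − [1,5,6] + [1,3,6] − [1,3,5].
The 6×1 boundary matrix has rank 1 and Smith normal form diag(1).

Reading off H_k = ker ∂_k / im ∂_{k+1}:

  H_0: rank C_0 − rank ∂_1 = 8 − 7 = 1, and the invariant factors of ∂_1 are all 1, so H_0 ≅ Z.
  H_1: rank ker ∂_1 − rank ∂_2 = (13 − 7) − 5 = 1, and the invariant factors of ∂_2 are all 1, so H_1 ≅ Z.
  H_2: rank ker ∂_2 − rank ∂_3 = (6 − 5) − 1 = 0, and the invariant factors of ∂_3 are all 1, so H_2 ≅ 0.
  H_3: rank ker ∂_3 − rank ∂_4 = (1 − 1) − 0 = 0, and there is no ∂_4, so H_3 ≅ 0.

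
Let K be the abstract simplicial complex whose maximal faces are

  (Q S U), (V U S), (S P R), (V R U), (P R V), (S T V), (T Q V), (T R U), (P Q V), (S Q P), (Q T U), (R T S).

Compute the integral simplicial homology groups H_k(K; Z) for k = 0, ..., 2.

Order the vertices as P < Q < R < S < T < U < V. Listing each simplex with vertices in this order, K has dimension 2 with simplices:

  0-simplices (7): P, Q, R, S, T, U, V
  1-simplices (18): PQ, PR, PS, PV, QS, QT, QU, QV, RS, RT, RU, RV, ST, SU, SV, TU, TV, UV
  2-simplices (12): PQS, PQV, PRS, PRV, QSU, QTU, QTV, RST, RTU, RUV, STV, SUV

so the chain groups are C_0 ≅ Z^7, C_1 ≅ Z^18, C_2 ≅ Z^12.

Boundary ∂_1: C_1 → C_0 sends each edge [p,q] (with p < q) to q − p.
The 7×18 boundary matrix has rank 6 and Smith normal form diag(1,1,1,1,1,1).

The boundary map ∂_2: C_2 → C_1 maps a triangle to the signed sum of its edges. For instance
  ∂RTU = TU − RU + RT,
  ∂PQV = QV − PV + PQ.
As a 18×12 matrix over Z this has rank 12, with invariant factors (1,1,1,1,1,1,1,1,1,1,1,2).

Now H_k = ker ∂_k / im ∂_{k+1}, so:

  H_0: rank C_0 − rank ∂_1 = 7 − 6 = 1, and the invariant factors of ∂_1 are all 1, so H_0 ≅ Z.
  H_1: rank ker ∂_1 − rank ∂_2 = (18 − 6) − 12 = 0, and ∂_2 has invariant factor 2 > 1, so H_1 ≅ Z/2.
  H_2: rank ker ∂_2 − rank ∂_3 = (12 − 12) − 0 = 0, and there is no ∂_3, so H_2 ≅ 0.

As a check, the Euler characteristic is 7 − 18 + 12 = 1, which agrees with 1 − 0 + 0 = 1.

H_0 = Z,  H_1 = Z/2,  H_2 = 0.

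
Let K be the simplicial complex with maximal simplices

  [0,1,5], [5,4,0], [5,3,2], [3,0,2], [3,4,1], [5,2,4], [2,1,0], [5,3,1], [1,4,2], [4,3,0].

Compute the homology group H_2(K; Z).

Order the vertices as 0 < 1 < 2 < 3 < 4 < 5. Listing each simplex with vertices in this order, K has dimension 2 with simplices:

  0-simplices (6): [0], [1], [2], [3], [4], [5]
  1-simplices (15): [0,1], [0,2], [0,3], [0,4], [0,5], [1,2], [1,3], [1,4], [1,5], [2,3], [2,4], [2,5], [3,4], [3,5], [4,5]
  2-simplices (10): [0,1,2], [0,1,5], [0,2,3], [0,3,4], [0,4,5], [1,2,4], [1,3,4], [1,3,5], [2,3,5], [2,4,5]

giving chain groups C_0 ≅ Z^6, C_1 ≅ Z^15, C_2 ≅ Z^10.

∂_1: C_1 → C_0 sends each edge [p,q] (with p < q) to q − p.
The resulting 6×15 matrix has rank 5, and its Smith normal form has invariant factors (1,1,1,1,1).

∂_2: C_2 → C_1 maps a triangle to the signed sum of its edges. For instance
  ∂[1,2,4] = [2,4] − [1,4] + [1,2],
  ∂[0,2,3] = [2,3] − [0,3] + [0,2].
As a 15×10 matrix over Z this has rank 10, with invariant factors (1,1,1,1,1,1,1,1,1,2).

Reading off H_k = ker ∂_k / im ∂_{k+1}:

  H_2: rank ker ∂_2 − rank ∂_3 = (10 − 10) − 0 = 0, and there is no ∂_3, so H_2 = 0.

H_2 ≅ 0.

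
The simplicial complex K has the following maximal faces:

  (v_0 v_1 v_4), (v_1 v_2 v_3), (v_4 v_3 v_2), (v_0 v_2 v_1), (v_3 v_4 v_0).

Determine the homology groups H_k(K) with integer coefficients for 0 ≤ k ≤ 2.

H_0 = Z,  H_1 = Z,  H_2 = 0.

K has 5 vertices, 10 edges, 5 triangles.
rank ∂_0 = 0, rank ∂_1 = 4 ⇒ b_0 = 5 − 0 − 4 = 1; all invariant factors of ∂_1 are 1 so no torsion. So H_0 = Z.
rank ∂_1 = 4, rank ∂_2 = 5 ⇒ b_1 = 10 − 4 − 5 = 1; all invariant factors of ∂_2 are 1 so no torsion. So H_1 = Z.
rank ∂_2 = 5, rank ∂_3 = 0 ⇒ b_2 = 5 − 5 − 0 = 0. So H_2 = 0.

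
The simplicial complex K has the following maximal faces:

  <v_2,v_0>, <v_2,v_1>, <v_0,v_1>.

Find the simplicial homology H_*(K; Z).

H_0 = Z,  H_1 = Z.

We work with the vertex ordering v_0 < v_1 < v_2. The simplices of K, each written with vertices in increasing order, are:

  0-simplices (3): [v_0], [v_1], [v_2]
  1-simplices (3): [v_0,v_1], [v_0,v_2], [v_1,v_2]

so the chain groups are C_0 ≅ Z^3, C_1 ≅ Z^3.

Boundary ∂_1: C_1 → C_0 is given by ∂[p,q] = [q] − [p].
The 3×3 boundary matrix has rank 2 and Smith normal form diag(1,1).

From H_k ≅ ker(∂_k) / im(∂_{k+1}) we obtain:

  H_0: rank C_0 − rank ∂_1 = 3 − 2 = 1, and the invariant factors of ∂_1 are all 1, so H_0 = Z.
  H_1: rank ker ∂_1 − rank ∂_2 = (3 − 2) − 0 = 1, and there is no ∂_2, so H_1 = Z.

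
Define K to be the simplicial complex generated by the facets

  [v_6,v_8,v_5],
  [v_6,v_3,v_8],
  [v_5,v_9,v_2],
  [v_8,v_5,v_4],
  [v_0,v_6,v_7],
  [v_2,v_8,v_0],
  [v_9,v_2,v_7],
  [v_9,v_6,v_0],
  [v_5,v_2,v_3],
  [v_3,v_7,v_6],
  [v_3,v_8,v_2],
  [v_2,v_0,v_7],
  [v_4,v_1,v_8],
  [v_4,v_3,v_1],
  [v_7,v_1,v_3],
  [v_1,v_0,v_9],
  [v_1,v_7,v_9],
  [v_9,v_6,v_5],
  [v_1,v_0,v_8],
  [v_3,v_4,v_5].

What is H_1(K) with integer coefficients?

We work with the vertex ordering v_0 < v_1 < v_2 < v_3 < v_4 < v_5 < v_6 < v_7 < v_8 < v_9. The simplices of K, each written with vertices in increasing order, are:

  0-simplices (10): [v_0], [v_1], [v_2], [v_3], [v_4], [v_5], [v_6], [v_7], [v_8], [v_9]
  1-simplices (30): (30 of them)
  2-simplices (20): (20 of them)

giving chain groups C_0 ≅ Z^10, C_1 ≅ Z^30, C_2 ≅ Z^20.

∂_1: C_1 → C_0 is given by ∂[p,q] = [q] − [p]. For instance
  ∂[v_2,v_7] = [v_7] − [v_2].
This gives a 10×30 integer matrix of rank 9; reducing to Smith normal form yields diagonal entries (1,1,1,1,1,1,1,1,1).

Boundary ∂_2: C_2 → C_1 sends each 2-simplex [p,q,r] to [q,r] − [p,r] + [p,q]. For instance
  ∂[v_3,v_4,v_5] = [v_4,v_5] − [v_3,v_5] + [v_3,v_4],
  ∂[v_4,v_5,v_8] = [v_5,v_8] − [v_4,v_8] + [v_4,v_5].
This gives a 30×20 integer matrix of rank 20; reducing to Smith normal form yields diagonal entries (1,1,1,1,1,1,1,1,1,1,1,1,1,1,1,1,1,1,1,2).

Now H_k = ker ∂_k / im ∂_{k+1}, so:

  H_1: rank ker ∂_1 − rank ∂_2 = (30 − 9) − 20 = 1, and ∂_2 has invariant factor 2 > 1, so H_1 ≅ Z ⊕ Z_2.

H_1 ≅ Z ⊕ Z_2.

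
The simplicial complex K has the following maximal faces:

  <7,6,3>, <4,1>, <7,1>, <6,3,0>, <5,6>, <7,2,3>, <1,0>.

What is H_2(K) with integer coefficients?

Order the vertices as 0 < 1 < 2 < 3 < 4 < 5 < 6 < 7. Listing each simplex with vertices in this order, K has dimension 2 with simplices:

  0-simplices (8): [0], [1], [2], [3], [4], [5], [6], [7]
  1-simplices (11): [0,1], [0,3], [0,6], [1,4], [1,7], [2,3], [2,7], [3,6], [3,7], [5,6], [6,7]
  2-simplices (3): [0,3,6], [2,3,7], [3,6,7]

Hence C_0 ≅ Z^8, C_1 ≅ Z^11, C_2 ≅ Z^3.

Boundary ∂_1: C_1 → C_0 is given by ∂[p,q] = [q] − [p]. For instance
  ∂[1,7] = [7] − [1].
This gives a 8×11 integer matrix of rank 7; reducing to Smith normal form yields diagonal entries (1,1,1,1,1,1,1).

∂_2: C_2 → C_1 maps a triangle to the signed sum of its edges. For instance
  ∂[3,6,7] = [6,7] − [3,7] + [3,6],
  ∂[0,3,6] = [3,6] − [0,6] + [0,3].
This gives a 11×3 integer matrix of rank 3; reducing to Smith normal form yields diagonal entries (1,1,1).

Reading off H_k = ker ∂_k / im ∂_{k+1}:

  H_2: rank ker ∂_2 − rank ∂_3 = (3 − 3) − 0 = 0, and there is no ∂_3, so H_2 ≅ 0.

H_2 = 0.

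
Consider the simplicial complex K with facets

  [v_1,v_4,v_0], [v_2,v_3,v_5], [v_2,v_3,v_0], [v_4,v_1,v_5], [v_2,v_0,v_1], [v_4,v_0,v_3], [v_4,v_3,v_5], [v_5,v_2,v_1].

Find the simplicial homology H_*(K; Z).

H_0 = Z,  H_1 = 0,  H_2 = Z.

Order the vertices as v_0 < v_1 < v_2 < v_3 < v_4 < v_5. Listing each simplex with vertices in this order, K has dimension 2 with simplices:

  0-simplices (6): [v_0], [v_1], [v_2], [v_3], [v_4], [v_5]
  1-simplices (12): [v_0,v_1], [v_0,v_2], [v_0,v_3], [v_0,v_4], [v_1,v_2], [v_1,v_4], [v_1,v_5], [v_2,v_3], [v_2,v_5], [v_3,v_4], [v_3,v_5], [v_4,v_5]
  2-simplices (8): [v_0,v_1,v_2], [v_0,v_1,v_4], [v_0,v_2,v_3], [v_0,v_3,v_4], [v_1,v_2,v_5], [v_1,v_4,v_5], [v_2,v_3,v_5], [v_3,v_4,v_5]

giving chain groups C_0 ≅ Z^6, C_1 ≅ Z^12, C_2 ≅ Z^8.

The boundary map ∂_1: C_1 → C_0 maps an edge to its endpoints' difference, ∂[p,q] = q − p. For instance
  ∂[v_1,v_2] = [v_2] − [v_1].
The 6×12 boundary matrix has rank 5 and Smith normal form diag(1,1,1,1,1).

The boundary map ∂_2: C_2 → C_1 acts by ∂[p,q,r] = [q,r] − [p,r] + [p,q]. For instance
  ∂[v_0,v_1,v_4] = [v_1,v_4] − [v_0,v_4] + [v_0,v_1],
  ∂[v_2,v_3,v_5] = [v_3,v_5] − [v_2,v_5] + [v_2,v_3].
As a 12×8 matrix over Z this has rank 7, with invariant factors (1,1,1,1,1,1,1).

Computing H_k = (kernel of ∂_k) / (image of ∂_{k+1}):

  H_0: rank C_0 − rank ∂_1 = 6 − 5 = 1, and the invariant factors of ∂_1 are all 1, so H_0 ≅ Z.
  H_1: rank ker ∂_1 − rank ∂_2 = (12 − 5) − 7 = 0, and the invariant factors of ∂_2 are all 1, so H_1 ≅ 0.
  H_2: rank ker ∂_2 − rank ∂_3 = (8 − 7) − 0 = 1, and there is no ∂_3, so H_2 ≅ Z.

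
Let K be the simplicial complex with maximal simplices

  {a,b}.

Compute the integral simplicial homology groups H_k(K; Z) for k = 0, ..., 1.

K has 2 vertices, 1 edge.
rank ∂_0 = 0, rank ∂_1 = 1 ⇒ b_0 = 2 − 0 − 1 = 1; all invariant factors of ∂_1 are 1 so no torsion. So H_0 = Z.
rank ∂_1 = 1, rank ∂_2 = 0 ⇒ b_1 = 1 − 1 − 0 = 0. So H_1 = 0.

H_0 ≅ Z,  H_1 = 0.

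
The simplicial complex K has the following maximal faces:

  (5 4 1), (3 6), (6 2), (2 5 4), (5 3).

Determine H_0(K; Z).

H_0 ≅ Z.

Take the total order 1 < 2 < 3 < 4 < 5 < 6 on the vertex set. Then K (dimension 2) consists of the simplices:

  0-simplices (6): [1], [2], [3], [4], [5], [6]
  1-simplices (8): [1,4], [1,5], [2,4], [2,5], [2,6], [3,5], [3,6], [4,5]
  2-simplices (2): [1,4,5], [2,4,5]

giving chain groups C_0 ≅ Z^6, C_1 ≅ Z^8, C_2 ≅ Z^2.

∂_1: C_1 → C_0 maps an edge to its endpoints' difference, ∂[p,q] = q − p.
This gives a 6×8 integer matrix of rank 5; reducing to Smith normal form yields diagonal entries (1,1,1,1,1).

Boundary ∂_2: C_2 → C_1 maps a triangle to the signed sum of its edges. For instance
  ∂[2,4,5] = [4,5] − [2,5] + [2,4],
  ∂[1,4,5] = [4,5] − [1,5] + [1,4].
As a 8×2 matrix over Z this has rank 2, with invariant factors (1,1).

Computing H_k = (kernel of ∂_k) / (image of ∂_{k+1}):

  H_0: rank C_0 − rank ∂_1 = 6 − 5 = 1, and the invariant factors of ∂_1 are all 1, so H_0 ≅ Z.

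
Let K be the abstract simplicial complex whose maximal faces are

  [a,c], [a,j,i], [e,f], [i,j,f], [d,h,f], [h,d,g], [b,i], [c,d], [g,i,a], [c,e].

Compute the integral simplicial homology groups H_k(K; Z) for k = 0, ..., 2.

H_0 = Z,  H_1 = Z^3,  H_2 = 0.

Take the total order a < b < c < d < e < f < g < h < i < j on the vertex set. Then K (dimension 2) consists of the simplices:

  0-simplices (10): a, b, c, d, e, f, g, h, i, j
  1-simplices (17): ac, ag, ai, aj, bi, cd, ce, df, dg, dh, ef, fh, fi, fj, gh, gi, ij
  2-simplices (5): agi, aij, dfh, dgh, fij

Hence C_0 ≅ Z^10, C_1 ≅ Z^17, C_2 ≅ Z^5.

The boundary map ∂_1: C_1 → C_0 maps an edge to its endpoints' difference, ∂[p,q] = q − p.
The resulting 10×17 matrix has rank 9, and its Smith normal form has invariant factors (1,1,1,1,1,1,1,1,1).

Boundary ∂_2: C_2 → C_1 acts by ∂[p,q,r] = [q,r] − [p,r] + [p,q]. For instance
  ∂dgh = gh − dh + dg,
  ∂aij = ij − aj + ai.
The resulting 17×5 matrix has rank 5, and its Smith normal form has invariant factors (1,1,1,1,1).

Now H_k = ker ∂_k / im ∂_{k+1}, so:

  H_0: rank C_0 − rank ∂_1 = 10 − 9 = 1, and the invariant factors of ∂_1 are all 1, so H_0 = Z.
  H_1: rank ker ∂_1 − rank ∂_2 = (17 − 9) − 5 = 3, and the invariant factors of ∂_2 are all 1, so H_1 = Z^3.
  H_2: rank ker ∂_2 − rank ∂_3 = (5 − 5) − 0 = 0, and there is no ∂_3, so H_2 = 0.

As a check, the Euler characteristic is 10 − 17 + 5 = -2, which agrees with 1 − 3 + 0 = -2.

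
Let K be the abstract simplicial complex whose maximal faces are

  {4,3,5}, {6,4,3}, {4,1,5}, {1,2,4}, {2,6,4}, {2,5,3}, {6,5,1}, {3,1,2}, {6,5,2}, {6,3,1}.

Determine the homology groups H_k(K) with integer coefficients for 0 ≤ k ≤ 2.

H_0 ≅ Z,  H_1 ≅ Z/2,  H_2 = 0.

Take the total order 1 < 2 < 3 < 4 < 5 < 6 on the vertex set. Then K (dimension 2) consists of the simplices:

  0-simplices (6): [1], [2], [3], [4], [5], [6]
  1-simplices (15): [1,2], [1,3], [1,4], [1,5], [1,6], [2,3], [2,4], [2,5], [2,6], [3,4], [3,5], [3,6], [4,5], [4,6], [5,6]
  2-simplices (10): [1,2,3], [1,2,4], [1,3,6], [1,4,5], [1,5,6], [2,3,5], [2,4,6], [2,5,6], [3,4,5], [3,4,6]

giving chain groups C_0 ≅ Z^6, C_1 ≅ Z^15, C_2 ≅ Z^10.

Boundary ∂_1: C_1 → C_0 maps an edge to its endpoints' difference, ∂[p,q] = q − p. For instance
  ∂[3,4] = [4] − [3].
As a 6×15 matrix over Z this has rank 5, with invariant factors (1,1,1,1,1).

∂_2: C_2 → C_1 acts by ∂[p,q,r] = [q,r] − [p,r] + [p,q]. For instance
  ∂[3,4,6] = [4,6] − [3,6] + [3,4],
  ∂[1,4,5] = [4,5] − [1,5] + [1,4].
The resulting 15×10 matrix has rank 10, and its Smith normal form has invariant factors (1,1,1,1,1,1,1,1,1,2).

Computing H_k = (kernel of ∂_k) / (image of ∂_{k+1}):

  H_0: rank C_0 − rank ∂_1 = 6 − 5 = 1, and the invariant factors of ∂_1 are all 1, so H_0 ≅ Z.
  H_1: rank ker ∂_1 − rank ∂_2 = (15 − 5) − 10 = 0, and ∂_2 has invariant factor 2 > 1, so H_1 ≅ Z/2.
  H_2: rank ker ∂_2 − rank ∂_3 = (10 − 10) − 0 = 0, and there is no ∂_3, so H_2 ≅ 0.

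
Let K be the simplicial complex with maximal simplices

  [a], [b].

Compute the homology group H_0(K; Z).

We work with the vertex ordering a < b. The simplices of K, each written with vertices in increasing order, are:

  0-simplices (2): a, b

Hence C_0 ≅ Z^2.

From H_k ≅ ker(∂_k) / im(∂_{k+1}) we obtain:

  H_0: rank C_0 − rank ∂_1 = 2 − 0 = 2, and there is no ∂_1, so H_0 ≅ Z^2.

H_0 = Z^2.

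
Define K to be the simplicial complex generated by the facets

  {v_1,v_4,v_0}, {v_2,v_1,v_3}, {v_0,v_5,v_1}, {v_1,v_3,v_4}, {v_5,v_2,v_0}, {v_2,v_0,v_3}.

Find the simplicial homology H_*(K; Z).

Fix the vertex order v_0 < v_1 < v_2 < v_3 < v_4 < v_5 and write every simplex with vertices in increasing order. Then dim K = 2 and the simplices of K are:

  0-simplices (6): [v_0], [v_1], [v_2], [v_3], [v_4], [v_5]
  1-simplices (12): [v_0,v_1], [v_0,v_2], [v_0,v_3], [v_0,v_4], [v_0,v_5], [v_1,v_2], [v_1,v_3], [v_1,v_4], [v_1,v_5], [v_2,v_3], [v_2,v_5], [v_3,v_4]
  2-simplices (6): [v_0,v_1,v_4], [v_0,v_1,v_5], [v_0,v_2,v_3], [v_0,v_2,v_5], [v_1,v_2,v_3], [v_1,v_3,v_4]

Hence C_0 ≅ Z^6, C_1 ≅ Z^12, C_2 ≅ Z^6.

Boundary ∂_1: C_1 → C_0 sends each edge [p,q] (with p < q) to q − p. For instance
  ∂[v_1,v_3] = [v_3] − [v_1].
This gives a 6×12 integer matrix of rank 5; reducing to Smith normal form yields diagonal entries (1,1,1,1,1).

∂_2: C_2 → C_1 maps a triangle to the signed sum of its edges. For instance
  ∂[v_0,v_2,v_3] = [v_2,v_3] − [v_0,v_3] + [v_0,v_2],
  ∂[v_1,v_2,v_3] = [v_2,v_3] − [v_1,v_3] + [v_1,v_2].
This gives a 12×6 integer matrix of rank 6; reducing to Smith normal form yields diagonal entries (1,1,1,1,1,1).

From H_k ≅ ker(∂_k) / im(∂_{k+1}) we obtain:

  H_0: rank C_0 − rank ∂_1 = 6 − 5 = 1, and the invariant factors of ∂_1 are all 1, so H_0 = Z.
  H_1: rank ker ∂_1 − rank ∂_2 = (12 − 5) − 6 = 1, and the invariant factors of ∂_2 are all 1, so H_1 = Z.
  H_2: rank ker ∂_2 − rank ∂_3 = (6 − 6) − 0 = 0, and there is no ∂_3, so H_2 = 0.

H_0 = Z,  H_1 = Z,  H_2 = 0.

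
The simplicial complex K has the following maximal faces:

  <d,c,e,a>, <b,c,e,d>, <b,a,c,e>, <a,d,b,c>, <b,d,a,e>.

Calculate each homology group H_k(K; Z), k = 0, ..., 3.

Fix the vertex order a < b < c < d < e and write every simplex with vertices in increasing order. Then dim K = 3 and the simplices of K are:

  0-simplices (5): a, b, c, d, e
  1-simplices (10): ab, ac, ad, ae, bc, bd, be, cd, ce, de
  2-simplices (10): abc, abd, abe, acd, ace, ade, bcd, bce, bde, cde
  3-simplices (5): abcd, abce, abde, acde, bcde

giving chain groups C_0 ≅ Z^5, C_1 ≅ Z^10, C_2 ≅ Z^10, C_3 ≅ Z^5.

The boundary map ∂_1: C_1 → C_0 sends each edge [p,q] (with p < q) to q − p. For instance
  ∂ad = d − a.
The 5×10 boundary matrix has rank 4 and Smith normal form diag(1,1,1,1).

The boundary map ∂_2: C_2 → C_1 acts by ∂[p,q,r] = [q,r] − [p,r] + [p,q]. For instance
  ∂abd = bd − ad + ab,
  ∂ace = ce − ae + ac.
As a 10×10 matrix over Z this has rank 6, with invariant factors (1,1,1,1,1,1).

Boundary ∂_3: C_3 → C_2 sends each 3-simplex σ to the alternating sum Σ_i (−1)^i (σ with its i-th vertex removed). For instance
  ∂bcde = cde − bde + bce − bcd,
  ∂acde = cde − ade + ace − acd.
The resulting 10×5 matrix has rank 4, and its Smith normal form has invariant factors (1,1,1,1).

Now H_k = ker ∂_k / im ∂_{k+1}, so:

  H_0: rank C_0 − rank ∂_1 = 5 − 4 = 1, and the invariant factors of ∂_1 are all 1, so H_0 ≅ Z.
  H_1: rank ker ∂_1 − rank ∂_2 = (10 − 4) − 6 = 0, and the invariant factors of ∂_2 are all 1, so H_1 ≅ 0.
  H_2: rank ker ∂_2 − rank ∂_3 = (10 − 6) − 4 = 0, and the invariant factors of ∂_3 are all 1, so H_2 ≅ 0.
  H_3: rank ker ∂_3 − rank ∂_4 = (5 − 4) − 0 = 1, and there is no ∂_4, so H_3 ≅ Z.

H_0 = Z,  H_1 = 0,  H_2 = 0,  H_3 = Z.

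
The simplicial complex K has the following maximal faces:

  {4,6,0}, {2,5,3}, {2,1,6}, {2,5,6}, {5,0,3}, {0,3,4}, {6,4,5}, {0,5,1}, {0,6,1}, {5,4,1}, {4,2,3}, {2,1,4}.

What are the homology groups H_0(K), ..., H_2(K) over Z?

H_0 ≅ Z,  H_1 ≅ Z/2,  H_2 = 0.

We work with the vertex ordering 0 < 1 < 2 < 3 < 4 < 5 < 6. The simplices of K, each written with vertices in increasing order, are:

  0-simplices (7): [0], [1], [2], [3], [4], [5], [6]
  1-simplices (18): [0,1], [0,3], [0,4], [0,5], [0,6], [1,2], [1,4], [1,5], [1,6], [2,3], [2,4], [2,5], [2,6], [3,4], [3,5], [4,5], [4,6], [5,6]
  2-simplices (12): [0,1,5], [0,1,6], [0,3,4], [0,3,5], [0,4,6], [1,2,4], [1,2,6], [1,4,5], [2,3,4], [2,3,5], [2,5,6], [4,5,6]

Hence C_0 ≅ Z^7, C_1 ≅ Z^18, C_2 ≅ Z^12.

∂_1: C_1 → C_0 is given by ∂[p,q] = [q] − [p]. For instance
  ∂[0,5] = [5] − [0].
The resulting 7×18 matrix has rank 6, and its Smith normal form has invariant factors (1,1,1,1,1,1).

∂_2: C_2 → C_1 sends each 2-simplex [p,q,r] to [q,r] − [p,r] + [p,q]. For instance
  ∂[0,1,6] = [1,6] − [0,6] + [0,1],
  ∂[1,4,5] = [4,5] − [1,5] + [1,4].
As a 18×12 matrix over Z this has rank 12, with invariant factors (1,1,1,1,1,1,1,1,1,1,1,2).

Computing H_k = (kernel of ∂_k) / (image of ∂_{k+1}):

  H_0: rank C_0 − rank ∂_1 = 7 − 6 = 1, and the invariant factors of ∂_1 are all 1, so H_0 = Z.
  H_1: rank ker ∂_1 − rank ∂_2 = (18 − 6) − 12 = 0, and ∂_2 has invariant factor 2 > 1, so H_1 = Z/2.
  H_2: rank ker ∂_2 − rank ∂_3 = (12 − 12) − 0 = 0, and there is no ∂_3, so H_2 = 0.

As a check, the Euler characteristic is 7 − 18 + 12 = 1, which agrees with 1 − 0 + 0 = 1.
(K is a triangulation of the real projective plane RP^2.)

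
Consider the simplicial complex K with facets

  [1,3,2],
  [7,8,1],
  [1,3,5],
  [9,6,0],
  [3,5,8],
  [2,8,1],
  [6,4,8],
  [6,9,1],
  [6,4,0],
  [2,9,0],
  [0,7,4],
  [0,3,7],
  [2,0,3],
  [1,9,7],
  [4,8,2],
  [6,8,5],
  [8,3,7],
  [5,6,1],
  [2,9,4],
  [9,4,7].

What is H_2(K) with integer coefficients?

H_2 ≅ 0.

Order the vertices as 0 < 1 < 2 < 3 < 4 < 5 < 6 < 7 < 8 < 9. Listing each simplex with vertices in this order, K has dimension 2 with simplices:

  0-simplices (10): [0], [1], [2], [3], [4], [5], [6], [7], [8], [9]
  1-simplices (30): (30 of them)
  2-simplices (20): (20 of them)

Hence C_0 ≅ Z^10, C_1 ≅ Z^30, C_2 ≅ Z^20.

∂_1: C_1 → C_0 maps an edge to its endpoints' difference, ∂[p,q] = q − p. For instance
  ∂[1,3] = [3] − [1].
This gives a 10×30 integer matrix of rank 9; reducing to Smith normal form yields diagonal entries (1,1,1,1,1,1,1,1,1).

∂_2: C_2 → C_1 maps a triangle to the signed sum of its edges. For instance
  ∂[1,7,9] = [7,9] − [1,9] + [1,7],
  ∂[1,2,3] = [2,3] − [1,3] + [1,2].
The 30×20 boundary matrix has rank 20 and Smith normal form diag(1,1,1,1,1,1,1,1,1,1,1,1,1,1,1,1,1,1,1,2).

Computing H_k = (kernel of ∂_k) / (image of ∂_{k+1}):

  H_2: rank ker ∂_2 − rank ∂_3 = (20 − 20) − 0 = 0, and there is no ∂_3, so H_2 ≅ 0.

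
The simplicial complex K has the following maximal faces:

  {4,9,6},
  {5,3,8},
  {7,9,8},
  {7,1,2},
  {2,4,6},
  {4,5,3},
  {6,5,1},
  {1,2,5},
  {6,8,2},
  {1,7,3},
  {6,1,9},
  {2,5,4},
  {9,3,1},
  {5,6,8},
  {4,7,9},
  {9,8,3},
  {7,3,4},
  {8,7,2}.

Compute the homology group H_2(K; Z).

K has 9 vertices, 27 edges, 18 triangles.
rank ∂_2 = 18, rank ∂_3 = 0 ⇒ b_2 = 18 − 18 − 0 = 0. So H_2 = 0.

H_2 = 0.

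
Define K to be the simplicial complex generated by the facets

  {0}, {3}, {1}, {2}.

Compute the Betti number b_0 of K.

We work with the vertex ordering 0 < 1 < 2 < 3. The simplices of K, each written with vertices in increasing order, are:

  0-simplices (4): [0], [1], [2], [3]

so the chain groups are C_0 ≅ Z^4.

From H_k ≅ ker(∂_k) / im(∂_{k+1}) we obtain:

  H_0: rank C_0 − rank ∂_1 = 4 − 0 = 4, and there is no ∂_1, so H_0 ≅ Z^4.

Hence the Betti numbers are b_0 = 4.

b_0 = 4.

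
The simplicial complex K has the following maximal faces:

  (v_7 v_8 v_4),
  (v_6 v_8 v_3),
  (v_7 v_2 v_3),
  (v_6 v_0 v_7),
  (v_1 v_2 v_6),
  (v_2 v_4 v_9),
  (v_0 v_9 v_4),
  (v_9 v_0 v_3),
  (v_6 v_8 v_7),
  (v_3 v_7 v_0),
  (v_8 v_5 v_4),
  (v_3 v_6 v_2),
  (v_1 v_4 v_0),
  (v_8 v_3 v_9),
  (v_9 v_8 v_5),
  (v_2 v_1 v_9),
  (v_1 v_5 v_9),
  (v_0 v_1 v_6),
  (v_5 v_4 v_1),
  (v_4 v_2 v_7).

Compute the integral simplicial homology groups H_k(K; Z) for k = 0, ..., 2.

H_0 ≅ Z,  H_1 ≅ Z ⊕ Z/2Z,  H_2 = 0.

Take the total order v_0 < v_1 < v_2 < v_3 < v_4 < v_5 < v_6 < v_7 < v_8 < v_9 on the vertex set. Then K (dimension 2) consists of the simplices:

  0-simplices (10): [v_0], [v_1], [v_2], [v_3], [v_4], [v_5], [v_6], [v_7], [v_8], [v_9]
  1-simplices (30): (30 of them)
  2-simplices (20): (20 of them)

giving chain groups C_0 ≅ Z^10, C_1 ≅ Z^30, C_2 ≅ Z^20.

The boundary map ∂_1: C_1 → C_0 sends each edge [p,q] (with p < q) to q − p. For instance
  ∂[v_0,v_7] = [v_7] − [v_0].
The 10×30 boundary matrix has rank 9 and Smith normal form diag(1,1,1,1,1,1,1,1,1).

The boundary map ∂_2: C_2 → C_1 acts by ∂[p,q,r] = [q,r] − [p,r] + [p,q]. For instance
  ∂[v_1,v_2,v_6] = [v_2,v_6] − [v_1,v_6] + [v_1,v_2],
  ∂[v_0,v_1,v_4] = [v_1,v_4] − [v_0,v_4] + [v_0,v_1].
As a 30×20 matrix over Z this has rank 20, with invariant factors (1,1,1,1,1,1,1,1,1,1,1,1,1,1,1,1,1,1,1,2).

From H_k ≅ ker(∂_k) / im(∂_{k+1}) we obtain:

  H_0: rank C_0 − rank ∂_1 = 10 − 9 = 1, and the invariant factors of ∂_1 are all 1, so H_0 = Z.
  H_1: rank ker ∂_1 − rank ∂_2 = (30 − 9) − 20 = 1, and ∂_2 has invariant factor 2 > 1, so H_1 = Z ⊕ Z/2Z.
  H_2: rank ker ∂_2 − rank ∂_3 = (20 − 20) − 0 = 0, and there is no ∂_3, so H_2 = 0.

As a check, the Euler characteristic is 10 − 30 + 20 = 0, which agrees with 1 − 1 + 0 = 0.
(K is a triangulation of the Klein bottle.)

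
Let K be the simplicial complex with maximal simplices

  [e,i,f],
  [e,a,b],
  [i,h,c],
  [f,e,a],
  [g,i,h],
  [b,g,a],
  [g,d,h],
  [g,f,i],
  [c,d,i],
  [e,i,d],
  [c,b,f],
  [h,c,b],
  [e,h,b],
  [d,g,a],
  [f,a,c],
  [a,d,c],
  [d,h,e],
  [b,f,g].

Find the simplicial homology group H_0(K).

Fix the vertex order a < b < c < d < e < f < g < h < i and write every simplex with vertices in increasing order. Then dim K = 2 and the simplices of K are:

  0-simplices (9): a, b, c, d, e, f, g, h, i
  1-simplices (27): ab, ac, ad, ae, af, ag, bc, be, bf, bg, bh, cd, cf, ch, ci, de, dg, dh, di, ef, eh, ei, fg, fi, gh, gi, hi
  2-simplices (18): abe, abg, acd, acf, adg, aef, bcf, bch, beh, bfg, cdi, chi, deh, dei, dgh, efi, fgi, ghi

giving chain groups C_0 ≅ Z^9, C_1 ≅ Z^27, C_2 ≅ Z^18.

The boundary map ∂_1: C_1 → C_0 is given by ∂[p,q] = [q] − [p]. For instance
  ∂dh = h − d.
This gives a 9×27 integer matrix of rank 8; reducing to Smith normal form yields diagonal entries (1,1,1,1,1,1,1,1).

Boundary ∂_2: C_2 → C_1 maps a triangle to the signed sum of its edges. For instance
  ∂dei = ei − di + de,
  ∂deh = eh − dh + de.
This gives a 27×18 integer matrix of rank 18; reducing to Smith normal form yields diagonal entries (1,1,1,1,1,1,1,1,1,1,1,1,1,1,1,1,1,2).

From H_k ≅ ker(∂_k) / im(∂_{k+1}) we obtain:

  H_0: rank C_0 − rank ∂_1 = 9 − 8 = 1, and the invariant factors of ∂_1 are all 1, so H_0 = Z.

H_0 ≅ Z.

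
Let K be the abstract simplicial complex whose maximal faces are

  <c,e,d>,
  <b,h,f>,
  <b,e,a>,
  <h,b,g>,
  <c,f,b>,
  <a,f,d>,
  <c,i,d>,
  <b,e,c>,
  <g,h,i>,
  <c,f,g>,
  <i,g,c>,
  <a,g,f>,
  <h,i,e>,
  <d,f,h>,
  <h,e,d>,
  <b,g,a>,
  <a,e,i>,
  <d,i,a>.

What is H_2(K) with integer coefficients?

Fix the vertex order a < b < c < d < e < f < g < h < i and write every simplex with vertices in increasing order. Then dim K = 2 and the simplices of K are:

  0-simplices (9): a, b, c, d, e, f, g, h, i
  1-simplices (27): ab, ad, ae, af, ag, ai, bc, be, bf, bg, bh, cd, ce, cf, cg, ci, de, df, dh, di, eh, ei, fg, fh, gh, gi, hi
  2-simplices (18): abe, abg, adf, adi, aei, afg, bce, bcf, bfh, bgh, cde, cdi, cfg, cgi, deh, dfh, ehi, ghi

giving chain groups C_0 ≅ Z^9, C_1 ≅ Z^27, C_2 ≅ Z^18.

Boundary ∂_1: C_1 → C_0 sends each edge [p,q] (with p < q) to q − p. For instance
  ∂fg = g − f.
This gives a 9×27 integer matrix of rank 8; reducing to Smith normal form yields diagonal entries (1,1,1,1,1,1,1,1).

∂_2: C_2 → C_1 acts by ∂[p,q,r] = [q,r] − [p,r] + [p,q]. For instance
  ∂afg = fg − ag + af,
  ∂dfh = fh − dh + df.
The 27×18 boundary matrix has rank 18 and Smith normal form diag(1,1,1,1,1,1,1,1,1,1,1,1,1,1,1,1,1,2).

From H_k ≅ ker(∂_k) / im(∂_{k+1}) we obtain:

  H_2: rank ker ∂_2 − rank ∂_3 = (18 − 18) − 0 = 0, and there is no ∂_3, so H_2 = 0.

H_2 ≅ 0.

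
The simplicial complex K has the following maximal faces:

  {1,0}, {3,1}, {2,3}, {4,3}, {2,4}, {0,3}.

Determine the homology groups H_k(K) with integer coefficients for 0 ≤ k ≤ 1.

Fix the vertex order 0 < 1 < 2 < 3 < 4 and write every simplex with vertices in increasing order. Then dim K = 1 and the simplices of K are:

  0-simplices (5): [0], [1], [2], [3], [4]
  1-simplices (6): [0,1], [0,3], [1,3], [2,3], [2,4], [3,4]

so the chain groups are C_0 ≅ Z^5, C_1 ≅ Z^6.

∂_1: C_1 → C_0 sends each edge [p,q] (with p < q) to q − p. For instance
  ∂[2,4] = [4] − [2].
This gives a 5×6 integer matrix of rank 4; reducing to Smith normal form yields diagonal entries (1,1,1,1).

Computing H_k = (kernel of ∂_k) / (image of ∂_{k+1}):

  H_0: rank C_0 − rank ∂_1 = 5 − 4 = 1, and the invariant factors of ∂_1 are all 1, so H_0 = Z.
  H_1: rank ker ∂_1 − rank ∂_2 = (6 − 4) − 0 = 2, and there is no ∂_2, so H_1 = Z^2.

As a check, the Euler characteristic is 5 − 6 = -1, which agrees with 1 − 2 = -1.
(K is a triangulation of a wedge of 2 circles.)

H_0 ≅ Z,  H_1 ≅ Z^2.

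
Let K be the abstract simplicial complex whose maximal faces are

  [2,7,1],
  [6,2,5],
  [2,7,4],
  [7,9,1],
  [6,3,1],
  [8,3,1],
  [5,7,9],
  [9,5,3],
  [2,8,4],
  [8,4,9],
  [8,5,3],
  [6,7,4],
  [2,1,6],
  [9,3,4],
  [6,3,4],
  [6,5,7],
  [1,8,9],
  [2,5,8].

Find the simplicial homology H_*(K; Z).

H_0 = Z,  H_1 = Z ⊕ Z/2Z,  H_2 = 0.

Take the total order 1 < 2 < 3 < 4 < 5 < 6 < 7 < 8 < 9 on the vertex set. Then K (dimension 2) consists of the simplices:

  0-simplices (9): [1], [2], [3], [4], [5], [6], [7], [8], [9]
  1-simplices (27): (27 of them)
  2-simplices (18): [1,2,6], [1,2,7], [1,3,6], [1,3,8], [1,7,9], [1,8,9], [2,4,7], [2,4,8], [2,5,6], [2,5,8], [3,4,6], [3,4,9], [3,5,8], [3,5,9], [4,6,7], [4,8,9], [5,6,7], [5,7,9]

so the chain groups are C_0 ≅ Z^9, C_1 ≅ Z^27, C_2 ≅ Z^18.

The boundary map ∂_1: C_1 → C_0 is given by ∂[p,q] = [q] − [p]. For instance
  ∂[5,9] = [9] − [5].
As a 9×27 matrix over Z this has rank 8, with invariant factors (1,1,1,1,1,1,1,1).

Boundary ∂_2: C_2 → C_1 sends each 2-simplex [p,q,r] to [q,r] − [p,r] + [p,q]. For instance
  ∂[3,4,6] = [4,6] − [3,6] + [3,4],
  ∂[4,6,7] = [6,7] − [4,7] + [4,6].
This gives a 27×18 integer matrix of rank 18; reducing to Smith normal form yields diagonal entries (1,1,1,1,1,1,1,1,1,1,1,1,1,1,1,1,1,2).

Now H_k = ker ∂_k / im ∂_{k+1}, so:

  H_0: rank C_0 − rank ∂_1 = 9 − 8 = 1, and the invariant factors of ∂_1 are all 1, so H_0 ≅ Z.
  H_1: rank ker ∂_1 − rank ∂_2 = (27 − 8) − 18 = 1, and ∂_2 has invariant factor 2 > 1, so H_1 ≅ Z ⊕ Z/2Z.
  H_2: rank ker ∂_2 − rank ∂_3 = (18 − 18) − 0 = 0, and there is no ∂_3, so H_2 ≅ 0.

(K is a triangulation of the Klein bottle.)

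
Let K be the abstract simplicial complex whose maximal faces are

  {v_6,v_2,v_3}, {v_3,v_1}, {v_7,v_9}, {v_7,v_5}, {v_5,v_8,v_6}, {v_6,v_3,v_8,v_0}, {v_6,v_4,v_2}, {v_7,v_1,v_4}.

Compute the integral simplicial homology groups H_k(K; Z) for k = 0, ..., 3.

H_0 ≅ Z,  H_1 ≅ Z^2,  H_2 = 0,  H_3 = 0.

Fix the vertex order v_0 < v_1 < v_2 < v_3 < v_4 < v_5 < v_6 < v_7 < v_8 < v_9 and write every simplex with vertices in increasing order. Then dim K = 3 and the simplices of K are:

  0-simplices (10): [v_0], [v_1], [v_2], [v_3], [v_4], [v_5], [v_6], [v_7], [v_8], [v_9]
  1-simplices (18): (18 of them)
  2-simplices (8): [v_0,v_3,v_6], [v_0,v_3,v_8], [v_0,v_6,v_8], [v_1,v_4,v_7], [v_2,v_3,v_6], [v_2,v_4,v_6], [v_3,v_6,v_8], [v_5,v_6,v_8]
  3-simplices (1): [v_0,v_3,v_6,v_8]

giving chain groups C_0 ≅ Z^10, C_1 ≅ Z^18, C_2 ≅ Z^8, C_3 ≅ Z^1.

∂_1: C_1 → C_0 sends each edge [p,q] (with p < q) to q − p.
This gives a 10×18 integer matrix of rank 9; reducing to Smith normal form yields diagonal entries (1,1,1,1,1,1,1,1,1).

∂_2: C_2 → C_1 sends each 2-simplex [p,q,r] to [q,r] − [p,r] + [p,q]. For instance
  ∂[v_2,v_4,v_6] = [v_4,v_6] − [v_2,v_6] + [v_2,v_4],
  ∂[v_0,v_3,v_8] = [v_3,v_8] − [v_0,v_8] + [v_0,v_3].
The resulting 18×8 matrix has rank 7, and its Smith normal form has invariant factors (1,1,1,1,1,1,1).

Boundary ∂_3: C_3 → C_2 sends each 3-simplex σ to the alternating sum Σ_i (−1)^i (σ with its i-th vertex removed). For instance
  ∂[v_0,v_3,v_6,v_8] = [v_3,v_6,v_8] − [v_0,v_6,v_8] + [v_0,v_3,v_8] − [v_0,v_3,v_6].
This gives a 8×1 integer matrix of rank 1; reducing to Smith normal form yields diagonal entries (1).

Computing H_k = (kernel of ∂_k) / (image of ∂_{k+1}):

  H_0: rank C_0 − rank ∂_1 = 10 − 9 = 1, and the invariant factors of ∂_1 are all 1, so H_0 = Z.
  H_1: rank ker ∂_1 − rank ∂_2 = (18 − 9) − 7 = 2, and the invariant factors of ∂_2 are all 1, so H_1 = Z^2.
  H_2: rank ker ∂_2 − rank ∂_3 = (8 − 7) − 1 = 0, and the invariant factors of ∂_3 are all 1, so H_2 = 0.
  H_3: rank ker ∂_3 − rank ∂_4 = (1 − 1) − 0 = 0, and there is no ∂_4, so H_3 = 0.

As a check, the Euler characteristic is 10 − 18 + 8 − 1 = -1, which agrees with 1 − 2 + 0 − 0 = -1.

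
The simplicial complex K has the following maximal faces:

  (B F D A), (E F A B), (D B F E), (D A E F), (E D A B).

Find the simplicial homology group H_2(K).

H_2 ≅ 0.

We work with the vertex ordering A < B < D < E < F. The simplices of K, each written with vertices in increasing order, are:

  0-simplices (5): A, B, D, E, F
  1-simplices (10): AB, AD, AE, AF, BD, BE, BF, DE, DF, EF
  2-simplices (10): ABD, ABE, ABF, ADE, ADF, AEF, BDE, BDF, BEF, DEF
  3-simplices (5): ABDE, ABDF, ABEF, ADEF, BDEF

so the chain groups are C_0 ≅ Z^5, C_1 ≅ Z^10, C_2 ≅ Z^10, C_3 ≅ Z^5.

∂_1: C_1 → C_0 is given by ∂[p,q] = [q] − [p]. For instance
  ∂EF = F − E.
The resulting 5×10 matrix has rank 4, and its Smith normal form has invariant factors (1,1,1,1).

The boundary map ∂_2: C_2 → C_1 acts by ∂[p,q,r] = [q,r] − [p,r] + [p,q]. For instance
  ∂DEF = EF − DF + DE,
  ∂ADF = DF − AF + AD.
The 10×10 boundary matrix has rank 6 and Smith normal form diag(1,1,1,1,1,1).

The boundary map ∂_3: C_3 → C_2 sends each 3-simplex σ to the alternating sum Σ_i (−1)^i (σ with its i-th vertex removed). For instance
  ∂ABEF = BEF − AEF + ABF − ABE,
  ∂ADEF = DEF − AEF + ADF − ADE.
The 10×5 boundary matrix has rank 4 and Smith normal form diag(1,1,1,1).

Reading off H_k = ker ∂_k / im ∂_{k+1}:

  H_2: rank ker ∂_2 − rank ∂_3 = (10 − 6) − 4 = 0, and the invariant factors of ∂_3 are all 1, so H_2 ≅ 0.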